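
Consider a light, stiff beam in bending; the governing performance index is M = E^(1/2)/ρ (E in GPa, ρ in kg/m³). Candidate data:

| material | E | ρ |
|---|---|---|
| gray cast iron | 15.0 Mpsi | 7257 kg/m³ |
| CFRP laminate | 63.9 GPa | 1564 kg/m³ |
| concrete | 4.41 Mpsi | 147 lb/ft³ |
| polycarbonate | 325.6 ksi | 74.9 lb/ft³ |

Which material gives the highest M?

Putting every candidate on a common basis:
  gray cast iron: E = 103.4 GPa, ρ = 7257 kg/m³
  CFRP laminate: E = 63.90 GPa, ρ = 1564 kg/m³
  concrete: E = 30.41 GPa, ρ = 2355 kg/m³
  polycarbonate: E = 2.245 GPa, ρ = 1200 kg/m³
  CFRP laminate: M = 5.11×10⁻³
  concrete: M = 2.34×10⁻³
  gray cast iron: M = 1.40×10⁻³
  polycarbonate: M = 1.25×10⁻³
Highest index: CFRP laminate.

CFRP laminate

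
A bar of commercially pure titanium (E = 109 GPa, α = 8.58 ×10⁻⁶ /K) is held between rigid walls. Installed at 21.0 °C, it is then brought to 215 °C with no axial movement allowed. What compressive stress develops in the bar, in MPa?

181 MPa

ΔT = 194.0 K. Constrained thermal stress σ = E·α·ΔT = 109.0×10³ MPa × 8.58×10⁻⁶ × 194.0 = 181 MPa (compressive).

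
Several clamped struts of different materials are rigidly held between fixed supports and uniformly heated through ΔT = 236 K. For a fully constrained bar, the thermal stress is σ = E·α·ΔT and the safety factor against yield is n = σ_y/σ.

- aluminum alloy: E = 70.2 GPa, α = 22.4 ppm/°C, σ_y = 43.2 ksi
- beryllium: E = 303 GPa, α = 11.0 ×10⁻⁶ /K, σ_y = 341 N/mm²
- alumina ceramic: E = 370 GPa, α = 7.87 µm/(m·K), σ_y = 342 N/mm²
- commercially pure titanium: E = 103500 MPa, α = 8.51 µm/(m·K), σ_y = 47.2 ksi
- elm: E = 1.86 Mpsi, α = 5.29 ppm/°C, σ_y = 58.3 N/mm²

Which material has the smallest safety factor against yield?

With everything in SI (GPa, ×10⁻⁶/K, MPa):
  aluminum alloy: E = 70.20, α = 22.4, σ_y = 297.9 → σ = 371 MPa, n = 0.803
  beryllium: E = 303.0, α = 11.0, σ_y = 341.0 → σ = 787 MPa, n = 0.434
  alumina ceramic: E = 370.0, α = 7.87, σ_y = 342.0 → σ = 687 MPa, n = 0.498
  commercially pure titanium: E = 103.5, α = 8.51, σ_y = 325.4 → σ = 208 MPa, n = 1.57
  elm: E = 12.82, α = 5.29, σ_y = 58.30 → σ = 16.0 MPa, n = 3.64
Beryllium has the lowest safety factor, n = 0.434.

beryllium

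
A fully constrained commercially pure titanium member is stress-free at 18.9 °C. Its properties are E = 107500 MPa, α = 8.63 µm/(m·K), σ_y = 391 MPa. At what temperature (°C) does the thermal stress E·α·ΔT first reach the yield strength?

440 °C

E = 107500 MPa = 107.5 GPa.
E·α·ΔT = 391.0 MPa ⇒ ΔT = 391.0 / (107.5×10³ × 8.63×10⁻⁶) = 421.5 K.
T = 18.9 + 421.5 = 440.4 °C.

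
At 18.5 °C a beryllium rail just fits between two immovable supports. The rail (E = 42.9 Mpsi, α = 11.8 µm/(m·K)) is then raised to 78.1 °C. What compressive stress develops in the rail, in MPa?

E = 42.9 Mpsi = 295.8 GPa.
ΔT = 59.60 K. Constrained thermal stress σ = E·α·ΔT = 295.8×10³ MPa × 11.8×10⁻⁶ × 59.60 = 208 MPa (compressive).

208 MPa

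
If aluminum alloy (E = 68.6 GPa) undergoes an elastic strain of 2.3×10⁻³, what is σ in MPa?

158 MPa

σ = E·ε = 68600 MPa × 2.3×10⁻³ = 158 MPa.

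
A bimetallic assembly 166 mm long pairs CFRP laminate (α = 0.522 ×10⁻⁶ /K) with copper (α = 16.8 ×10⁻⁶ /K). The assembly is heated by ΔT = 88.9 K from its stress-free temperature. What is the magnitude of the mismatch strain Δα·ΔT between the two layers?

Δα = |0.522 − 16.8|×10⁻⁶/K = 16.3×10⁻⁶/K.
Mismatch strain = Δα·ΔT = 16.3×10⁻⁶ × 88.9 = 1.45×10⁻³.

1.45×10⁻³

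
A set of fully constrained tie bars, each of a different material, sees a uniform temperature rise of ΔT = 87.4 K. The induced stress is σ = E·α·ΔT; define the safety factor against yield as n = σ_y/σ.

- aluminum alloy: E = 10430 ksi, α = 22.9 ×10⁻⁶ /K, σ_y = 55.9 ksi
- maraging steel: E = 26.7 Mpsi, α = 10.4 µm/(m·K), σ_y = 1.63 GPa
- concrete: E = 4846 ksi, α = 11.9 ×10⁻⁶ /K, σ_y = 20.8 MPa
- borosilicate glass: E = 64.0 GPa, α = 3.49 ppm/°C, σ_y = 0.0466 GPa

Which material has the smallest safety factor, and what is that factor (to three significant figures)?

concrete, n = 0.599

Per material, after unit conversion:
  aluminum alloy: E = 71.91, α = 22.9, σ_y = 385.4 → σ = 144 MPa, n = 2.68
  maraging steel: E = 184.1, α = 10.4, σ_y = 1630 → σ = 167 MPa, n = 9.74
  concrete: E = 33.41, α = 11.9, σ_y = 20.80 → σ = 34.8 MPa, n = 0.599
  borosilicate glass: E = 64.00, α = 3.49, σ_y = 46.60 → σ = 19.5 MPa, n = 2.39
Smallest n: concrete with n = 0.599.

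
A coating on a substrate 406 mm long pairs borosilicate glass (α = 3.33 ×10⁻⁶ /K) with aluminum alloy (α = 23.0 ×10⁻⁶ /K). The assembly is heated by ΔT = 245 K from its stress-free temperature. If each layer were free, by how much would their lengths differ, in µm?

1960 µm

Δα = |3.33 − 23.0|×10⁻⁶/K = 19.7×10⁻⁶/K.
ΔL_mismatch = Δα·L·ΔT = 19.7×10⁻⁶ × 406.0 mm × 245.0 K = 1960 µm.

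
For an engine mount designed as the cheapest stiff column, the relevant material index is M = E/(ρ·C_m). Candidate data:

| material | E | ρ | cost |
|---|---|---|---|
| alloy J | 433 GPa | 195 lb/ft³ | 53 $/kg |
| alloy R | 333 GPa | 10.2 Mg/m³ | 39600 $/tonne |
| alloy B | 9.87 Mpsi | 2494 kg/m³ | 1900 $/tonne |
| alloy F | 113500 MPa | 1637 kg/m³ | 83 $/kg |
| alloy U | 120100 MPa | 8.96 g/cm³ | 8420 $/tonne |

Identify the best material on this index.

alloy B

After converting to SI:
  alloy J: E = 433.0 GPa, ρ = 3124 kg/m³, cost = 53.00 $/kg
  alloy R: E = 333.0 GPa, ρ = 10200 kg/m³, cost = 39.60 $/kg
  alloy B: E = 68.05 GPa, ρ = 2494 kg/m³, cost = 1.900 $/kg
  alloy F: E = 113.5 GPa, ρ = 1637 kg/m³, cost = 83.00 $/kg
  alloy U: E = 120.1 GPa, ρ = 8960 kg/m³, cost = 8.420 $/kg
  alloy B: M = 14.4 MN·m per $
  alloy J: M = 2.62 MN·m per $
  alloy U: M = 1.59 MN·m per $
  alloy F: M = 0.835 MN·m per $
  alloy R: M = 0.824 MN·m per $
Alloy B ranks first.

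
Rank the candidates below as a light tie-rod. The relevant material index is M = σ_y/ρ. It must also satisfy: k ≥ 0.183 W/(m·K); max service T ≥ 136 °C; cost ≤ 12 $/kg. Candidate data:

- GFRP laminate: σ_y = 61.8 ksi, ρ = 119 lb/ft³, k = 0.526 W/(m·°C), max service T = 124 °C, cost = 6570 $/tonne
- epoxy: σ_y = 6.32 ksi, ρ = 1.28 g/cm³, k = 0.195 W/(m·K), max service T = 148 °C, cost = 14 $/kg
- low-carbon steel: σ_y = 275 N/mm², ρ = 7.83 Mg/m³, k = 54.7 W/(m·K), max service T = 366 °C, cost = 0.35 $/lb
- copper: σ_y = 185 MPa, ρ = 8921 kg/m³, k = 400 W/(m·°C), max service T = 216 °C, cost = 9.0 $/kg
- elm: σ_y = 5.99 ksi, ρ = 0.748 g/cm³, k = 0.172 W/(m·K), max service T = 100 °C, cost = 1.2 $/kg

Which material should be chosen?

Screen on constraints: k ≥ 0.183 W/(m·K); max service T ≥ 136 °C; cost ≤ 12 $/kg. Survivors: low-carbon steel, copper.
In SI units:
  low-carbon steel: σ_y = 275.0 MPa, ρ = 7830 kg/m³
  copper: σ_y = 185.0 MPa, ρ = 8921 kg/m³
  low-carbon steel: M = 35.1 kN·m/kg
  copper: M = 20.7 kN·m/kg
Low-carbon steel ranks first.

low-carbon steel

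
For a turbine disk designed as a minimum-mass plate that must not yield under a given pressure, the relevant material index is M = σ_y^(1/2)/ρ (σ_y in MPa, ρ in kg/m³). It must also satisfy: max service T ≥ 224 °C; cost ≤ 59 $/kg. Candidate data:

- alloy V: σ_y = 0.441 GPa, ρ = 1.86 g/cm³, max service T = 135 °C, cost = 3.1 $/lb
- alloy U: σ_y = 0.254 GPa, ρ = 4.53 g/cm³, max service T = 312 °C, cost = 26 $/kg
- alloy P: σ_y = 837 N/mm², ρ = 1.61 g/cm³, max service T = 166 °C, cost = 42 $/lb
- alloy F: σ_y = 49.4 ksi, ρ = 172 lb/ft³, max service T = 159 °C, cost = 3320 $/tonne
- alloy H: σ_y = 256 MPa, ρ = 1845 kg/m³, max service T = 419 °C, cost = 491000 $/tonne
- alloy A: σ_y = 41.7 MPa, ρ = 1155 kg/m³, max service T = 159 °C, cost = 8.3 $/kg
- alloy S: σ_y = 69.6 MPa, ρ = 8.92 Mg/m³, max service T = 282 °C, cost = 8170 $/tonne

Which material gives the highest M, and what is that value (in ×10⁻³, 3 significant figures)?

Screen on constraints: max service T ≥ 224 °C; cost ≤ 59 $/kg. Survivors: alloy U, alloy S.
Putting every candidate on a common basis:
  alloy U: σ_y = 254.0 MPa, ρ = 4530 kg/m³
  alloy S: σ_y = 69.60 MPa, ρ = 8920 kg/m³
  alloy U: M = 3.52×10⁻³
  alloy S: M = 0.935×10⁻³
Highest index: alloy U.

alloy U, M = 3.52×10⁻³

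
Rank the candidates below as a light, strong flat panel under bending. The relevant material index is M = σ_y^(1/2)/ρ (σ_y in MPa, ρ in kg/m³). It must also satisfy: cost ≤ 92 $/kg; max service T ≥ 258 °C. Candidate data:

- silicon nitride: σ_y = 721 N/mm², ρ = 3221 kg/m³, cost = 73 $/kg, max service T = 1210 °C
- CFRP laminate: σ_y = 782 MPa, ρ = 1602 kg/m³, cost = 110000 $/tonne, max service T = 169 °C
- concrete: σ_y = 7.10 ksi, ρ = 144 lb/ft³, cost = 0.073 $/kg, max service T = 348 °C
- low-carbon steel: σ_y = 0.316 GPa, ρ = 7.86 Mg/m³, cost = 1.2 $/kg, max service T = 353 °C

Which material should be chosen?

Screen on constraints: cost ≤ 92 $/kg; max service T ≥ 258 °C. Survivors: silicon nitride, concrete, low-carbon steel.
After converting to SI:
  silicon nitride: σ_y = 721.0 MPa, ρ = 3221 kg/m³
  concrete: σ_y = 48.95 MPa, ρ = 2307 kg/m³
  low-carbon steel: σ_y = 316.0 MPa, ρ = 7860 kg/m³
  silicon nitride: M = 8.34×10⁻³
  concrete: M = 3.03×10⁻³
  low-carbon steel: M = 2.26×10⁻³
Silicon nitride ranks first.

silicon nitride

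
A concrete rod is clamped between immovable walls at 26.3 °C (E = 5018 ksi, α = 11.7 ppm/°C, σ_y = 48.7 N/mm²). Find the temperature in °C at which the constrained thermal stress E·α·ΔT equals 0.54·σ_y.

E = 5018 ksi = 34.60 GPa.
σ_y = 48.7 N/mm² = 48.70 MPa.
E·α·ΔT = 26.30 MPa ⇒ ΔT = 26.30 / (34.60×10³ × 11.7×10⁻⁶) = 64.97 K.
T = 26.3 + 64.97 = 91.27 °C.

91.3 °C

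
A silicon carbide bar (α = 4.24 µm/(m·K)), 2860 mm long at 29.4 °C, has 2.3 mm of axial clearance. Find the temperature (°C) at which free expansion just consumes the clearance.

α·L₀·ΔT = 2.3 mm ⇒ ΔT = 2.3 / (4.24×10⁻⁶ × 2860.0) = 189.7 K.
T = 29.4 + 189.7 = 219.1 °C.

219 °C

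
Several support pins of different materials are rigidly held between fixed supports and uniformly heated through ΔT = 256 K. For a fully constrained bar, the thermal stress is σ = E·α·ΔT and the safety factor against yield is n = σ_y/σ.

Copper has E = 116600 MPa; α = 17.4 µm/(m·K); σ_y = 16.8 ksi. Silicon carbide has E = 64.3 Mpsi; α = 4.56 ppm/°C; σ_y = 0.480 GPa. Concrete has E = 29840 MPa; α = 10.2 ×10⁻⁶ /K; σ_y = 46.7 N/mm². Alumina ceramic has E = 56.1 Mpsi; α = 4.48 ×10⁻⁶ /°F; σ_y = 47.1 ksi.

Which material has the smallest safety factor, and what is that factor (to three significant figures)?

Converting E to GPa, α to ×10⁻⁶/K, σ_y to MPa, then σ and n for each:
  copper: E = 116.6, α = 17.4, σ_y = 115.8 → σ = 519 MPa, n = 0.223
  silicon carbide: E = 443.3, α = 4.56, σ_y = 480.0 → σ = 518 MPa, n = 0.927
  concrete: E = 29.84, α = 10.2, σ_y = 46.70 → σ = 77.9 MPa, n = 0.599
  alumina ceramic: E = 386.8, α = 8.06, σ_y = 324.7 → σ = 798 MPa, n = 0.407
Copper has the lowest safety factor, n = 0.223.

copper, n = 0.223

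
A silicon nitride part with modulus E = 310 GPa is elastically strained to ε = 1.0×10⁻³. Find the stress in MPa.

310 MPa

σ = E·ε = 310000 MPa × 1.0×10⁻³ = 310 MPa.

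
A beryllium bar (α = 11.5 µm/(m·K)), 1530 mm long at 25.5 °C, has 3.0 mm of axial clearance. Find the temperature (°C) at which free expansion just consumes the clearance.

196 °C

α·L₀·ΔT = 3.0 mm ⇒ ΔT = 3.0 / (11.5×10⁻⁶ × 1530.0) = 170.5 K.
T = 25.5 + 170.5 = 196.0 °C.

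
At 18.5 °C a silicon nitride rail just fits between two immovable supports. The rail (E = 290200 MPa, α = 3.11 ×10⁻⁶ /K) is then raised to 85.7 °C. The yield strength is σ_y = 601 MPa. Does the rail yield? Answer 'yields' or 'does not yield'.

E = 290200 MPa = 290.2 GPa.
ΔT = 67.20 K. Constrained thermal stress σ = E·α·ΔT = 290.2×10³ MPa × 3.11×10⁻⁶ × 67.20 = 60.6 MPa (compressive).
Compare to σ_y = 601 MPa: σ < σ_y, so it does not yield.

does not yield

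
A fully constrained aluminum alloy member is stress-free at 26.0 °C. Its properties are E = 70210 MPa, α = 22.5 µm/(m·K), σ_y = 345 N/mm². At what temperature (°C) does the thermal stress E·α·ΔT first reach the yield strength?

244 °C

E = 70210 MPa = 70.21 GPa.
σ_y = 345 N/mm² = 345.0 MPa.
E·α·ΔT = 345.0 MPa ⇒ ΔT = 345.0 / (70.21×10³ × 22.5×10⁻⁶) = 218.4 K.
T = 26.0 + 218.4 = 244.4 °C.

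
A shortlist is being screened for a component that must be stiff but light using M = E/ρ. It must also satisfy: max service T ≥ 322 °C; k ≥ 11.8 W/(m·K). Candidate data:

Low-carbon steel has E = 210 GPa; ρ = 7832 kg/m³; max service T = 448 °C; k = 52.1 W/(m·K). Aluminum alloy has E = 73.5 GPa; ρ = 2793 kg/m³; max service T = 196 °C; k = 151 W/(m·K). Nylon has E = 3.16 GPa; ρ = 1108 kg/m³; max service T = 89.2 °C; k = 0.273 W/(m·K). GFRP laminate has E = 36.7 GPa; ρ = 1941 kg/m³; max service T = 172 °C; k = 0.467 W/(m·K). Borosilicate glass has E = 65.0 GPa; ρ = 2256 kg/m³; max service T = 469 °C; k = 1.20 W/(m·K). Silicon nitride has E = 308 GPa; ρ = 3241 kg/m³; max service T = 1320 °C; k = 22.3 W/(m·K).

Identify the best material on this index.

Screen on constraints: max service T ≥ 322 °C; k ≥ 11.8 W/(m·K). Survivors: low-carbon steel, silicon nitride.
Computing M directly (units already consistent):
  silicon nitride: M = 95.0 MN·m/kg
  low-carbon steel: M = 26.8 MN·m/kg
The maximum is for silicon nitride.

silicon nitride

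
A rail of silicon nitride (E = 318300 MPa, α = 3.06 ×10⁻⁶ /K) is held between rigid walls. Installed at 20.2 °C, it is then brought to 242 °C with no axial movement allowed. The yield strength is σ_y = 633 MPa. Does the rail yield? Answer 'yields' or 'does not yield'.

does not yield

E = 318300 MPa = 318.3 GPa.
ΔT = 221.8 K. Constrained thermal stress σ = E·α·ΔT = 318.3×10³ MPa × 3.06×10⁻⁶ × 221.8 = 216 MPa (compressive).
Compare to σ_y = 633 MPa: σ < σ_y, so it does not yield.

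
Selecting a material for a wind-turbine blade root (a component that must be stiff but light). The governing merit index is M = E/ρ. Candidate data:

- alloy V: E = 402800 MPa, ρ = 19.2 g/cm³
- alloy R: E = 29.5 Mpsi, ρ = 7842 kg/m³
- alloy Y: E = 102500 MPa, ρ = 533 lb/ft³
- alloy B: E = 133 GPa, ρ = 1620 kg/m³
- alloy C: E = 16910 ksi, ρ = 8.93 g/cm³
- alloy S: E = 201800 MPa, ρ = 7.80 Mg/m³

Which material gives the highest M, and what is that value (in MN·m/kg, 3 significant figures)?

Normalizing units and computing the index:
  alloy V: E = 402.8 GPa, ρ = 19200 kg/m³
  alloy R: E = 203.4 GPa, ρ = 7842 kg/m³
  alloy Y: E = 102.5 GPa, ρ = 8538 kg/m³
  alloy B: E = 133.0 GPa, ρ = 1620 kg/m³
  alloy C: E = 116.6 GPa, ρ = 8930 kg/m³
  alloy S: E = 201.8 GPa, ρ = 7800 kg/m³
  alloy B: M = 82.1 MN·m/kg
  alloy R: M = 25.9 MN·m/kg
  alloy S: M = 25.9 MN·m/kg
  alloy V: M = 21.0 MN·m/kg
  alloy C: M = 13.1 MN·m/kg
  alloy Y: M = 12.0 MN·m/kg
The maximum is for alloy B.

alloy B, M = 82.1 MN·m/kg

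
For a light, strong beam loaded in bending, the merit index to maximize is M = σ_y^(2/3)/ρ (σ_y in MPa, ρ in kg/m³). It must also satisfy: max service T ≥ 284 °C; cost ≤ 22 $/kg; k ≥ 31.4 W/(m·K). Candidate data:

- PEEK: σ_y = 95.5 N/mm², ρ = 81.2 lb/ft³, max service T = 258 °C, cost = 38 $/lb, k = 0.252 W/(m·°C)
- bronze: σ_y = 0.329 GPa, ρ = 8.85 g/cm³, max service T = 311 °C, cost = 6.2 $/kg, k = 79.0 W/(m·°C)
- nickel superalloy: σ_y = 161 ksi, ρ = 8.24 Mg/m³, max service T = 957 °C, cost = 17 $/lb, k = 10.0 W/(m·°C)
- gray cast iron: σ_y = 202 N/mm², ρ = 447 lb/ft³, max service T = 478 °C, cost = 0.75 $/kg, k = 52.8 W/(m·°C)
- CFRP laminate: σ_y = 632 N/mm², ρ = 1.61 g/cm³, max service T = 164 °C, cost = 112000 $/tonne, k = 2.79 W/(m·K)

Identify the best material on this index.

Screen on constraints: max service T ≥ 284 °C; cost ≤ 22 $/kg; k ≥ 31.4 W/(m·K). Survivors: bronze, gray cast iron.
Convert each candidate to consistent units, then evaluate M:
  bronze: σ_y = 329.0 MPa, ρ = 8850 kg/m³
  gray cast iron: σ_y = 202.0 MPa, ρ = 7160 kg/m³
  bronze: M = 5.39×10⁻³
  gray cast iron: M = 4.81×10⁻³
The maximum is for bronze.

bronze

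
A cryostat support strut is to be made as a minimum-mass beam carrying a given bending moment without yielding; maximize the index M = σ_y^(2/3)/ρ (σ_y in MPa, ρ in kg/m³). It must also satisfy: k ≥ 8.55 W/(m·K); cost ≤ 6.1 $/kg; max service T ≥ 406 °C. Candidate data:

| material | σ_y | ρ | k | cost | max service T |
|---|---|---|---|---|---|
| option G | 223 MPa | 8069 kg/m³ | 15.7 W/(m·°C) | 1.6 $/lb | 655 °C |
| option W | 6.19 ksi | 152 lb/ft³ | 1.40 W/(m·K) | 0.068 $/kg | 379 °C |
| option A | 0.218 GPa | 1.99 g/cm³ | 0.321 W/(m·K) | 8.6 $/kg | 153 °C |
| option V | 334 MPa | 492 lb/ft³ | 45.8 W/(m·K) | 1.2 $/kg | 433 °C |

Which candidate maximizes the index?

Screen on constraints: k ≥ 8.55 W/(m·K); cost ≤ 6.1 $/kg; max service T ≥ 406 °C. Survivors: option G, option V.
Putting every candidate on a common basis:
  option G: σ_y = 223.0 MPa, ρ = 8069 kg/m³
  option V: σ_y = 334.0 MPa, ρ = 7881 kg/m³
  option V: M = 6.11×10⁻³
  option G: M = 4.56×10⁻³
Highest index: option V.

option V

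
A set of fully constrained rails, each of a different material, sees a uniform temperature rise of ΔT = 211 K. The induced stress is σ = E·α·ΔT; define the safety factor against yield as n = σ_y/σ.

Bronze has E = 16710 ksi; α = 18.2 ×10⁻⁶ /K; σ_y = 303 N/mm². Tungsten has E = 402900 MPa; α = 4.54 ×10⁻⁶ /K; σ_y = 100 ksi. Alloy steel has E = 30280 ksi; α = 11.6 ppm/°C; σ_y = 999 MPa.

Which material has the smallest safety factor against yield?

bronze

Per material, after unit conversion:
  bronze: E = 115.2, α = 18.2, σ_y = 303.0 → σ = 442 MPa, n = 0.685
  tungsten: E = 402.9, α = 4.54, σ_y = 689.5 → σ = 386 MPa, n = 1.79
  alloy steel: E = 208.8, α = 11.6, σ_y = 999.0 → σ = 511 MPa, n = 1.96
Bronze has the lowest safety factor, n = 0.685.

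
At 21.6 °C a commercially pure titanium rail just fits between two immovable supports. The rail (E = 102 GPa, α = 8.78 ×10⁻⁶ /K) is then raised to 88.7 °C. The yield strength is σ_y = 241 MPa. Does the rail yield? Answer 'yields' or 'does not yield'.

ΔT = 67.10 K. Constrained thermal stress σ = E·α·ΔT = 102.0×10³ MPa × 8.78×10⁻⁶ × 67.10 = 60.1 MPa (compressive).
Compare to σ_y = 241 MPa: σ < σ_y, so it does not yield.

does not yield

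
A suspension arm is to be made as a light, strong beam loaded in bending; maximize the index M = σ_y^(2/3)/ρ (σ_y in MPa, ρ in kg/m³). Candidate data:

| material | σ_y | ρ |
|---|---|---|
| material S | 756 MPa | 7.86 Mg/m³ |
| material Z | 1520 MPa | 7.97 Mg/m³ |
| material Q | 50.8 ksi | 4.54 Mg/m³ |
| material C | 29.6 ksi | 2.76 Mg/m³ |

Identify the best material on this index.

After converting to SI:
  material S: σ_y = 756.0 MPa, ρ = 7860 kg/m³
  material Z: σ_y = 1520 MPa, ρ = 7970 kg/m³
  material Q: σ_y = 350.3 MPa, ρ = 4540 kg/m³
  material C: σ_y = 204.1 MPa, ρ = 2760 kg/m³
  material Z: M = 16.6×10⁻³
  material C: M = 12.6×10⁻³
  material Q: M = 10.9×10⁻³
  material S: M = 10.6×10⁻³
Material Z has the largest M.

material Z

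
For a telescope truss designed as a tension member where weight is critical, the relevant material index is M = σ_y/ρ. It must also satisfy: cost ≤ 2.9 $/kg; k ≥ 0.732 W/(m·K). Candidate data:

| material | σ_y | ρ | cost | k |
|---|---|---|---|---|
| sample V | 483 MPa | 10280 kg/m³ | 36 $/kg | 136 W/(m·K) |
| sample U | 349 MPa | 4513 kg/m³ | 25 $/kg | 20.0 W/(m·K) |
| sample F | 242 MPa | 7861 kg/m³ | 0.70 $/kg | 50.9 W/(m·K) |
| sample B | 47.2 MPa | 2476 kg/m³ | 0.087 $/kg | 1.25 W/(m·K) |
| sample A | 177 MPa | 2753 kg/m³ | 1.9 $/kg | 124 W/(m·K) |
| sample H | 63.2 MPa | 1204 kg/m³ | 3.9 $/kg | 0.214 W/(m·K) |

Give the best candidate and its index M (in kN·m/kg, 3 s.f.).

Screen on constraints: cost ≤ 2.9 $/kg; k ≥ 0.732 W/(m·K). Survivors: sample F, sample B, sample A.
Computing M directly (units already consistent):
  sample A: M = 64.3 kN·m/kg
  sample F: M = 30.8 kN·m/kg
  sample B: M = 19.1 kN·m/kg
Sample A ranks first.

sample A, M = 64.3 kN·m/kg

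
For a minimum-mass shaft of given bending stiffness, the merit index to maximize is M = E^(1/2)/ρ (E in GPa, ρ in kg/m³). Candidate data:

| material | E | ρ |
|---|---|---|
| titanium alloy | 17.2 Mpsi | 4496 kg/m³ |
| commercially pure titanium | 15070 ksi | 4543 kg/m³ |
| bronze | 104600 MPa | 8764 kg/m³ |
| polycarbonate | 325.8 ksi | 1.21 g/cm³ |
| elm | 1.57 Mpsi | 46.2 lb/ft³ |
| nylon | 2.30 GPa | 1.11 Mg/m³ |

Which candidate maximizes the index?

elm

Putting every candidate on a common basis:
  titanium alloy: E = 118.6 GPa, ρ = 4496 kg/m³
  commercially pure titanium: E = 103.9 GPa, ρ = 4543 kg/m³
  bronze: E = 104.6 GPa, ρ = 8764 kg/m³
  polycarbonate: E = 2.246 GPa, ρ = 1210 kg/m³
  elm: E = 10.82 GPa, ρ = 740.1 kg/m³
  nylon: E = 2.300 GPa, ρ = 1110 kg/m³
  elm: M = 4.45×10⁻³
  titanium alloy: M = 2.42×10⁻³
  commercially pure titanium: M = 2.24×10⁻³
  nylon: M = 1.37×10⁻³
  polycarbonate: M = 1.24×10⁻³
  bronze: M = 1.17×10⁻³
The maximum is for elm.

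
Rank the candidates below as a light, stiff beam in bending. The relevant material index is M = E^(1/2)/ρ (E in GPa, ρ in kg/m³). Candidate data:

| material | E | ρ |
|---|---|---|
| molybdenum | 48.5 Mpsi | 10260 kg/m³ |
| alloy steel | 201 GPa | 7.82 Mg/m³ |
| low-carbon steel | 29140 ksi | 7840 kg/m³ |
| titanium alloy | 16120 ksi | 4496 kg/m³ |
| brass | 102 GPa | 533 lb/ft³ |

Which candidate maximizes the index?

titanium alloy

Normalizing units and computing the index:
  molybdenum: E = 334.4 GPa, ρ = 10260 kg/m³
  alloy steel: E = 201.0 GPa, ρ = 7820 kg/m³
  low-carbon steel: E = 200.9 GPa, ρ = 7840 kg/m³
  titanium alloy: E = 111.1 GPa, ρ = 4496 kg/m³
  brass: E = 102.0 GPa, ρ = 8538 kg/m³
  titanium alloy: M = 2.34×10⁻³
  alloy steel: M = 1.81×10⁻³
  low-carbon steel: M = 1.81×10⁻³
  molybdenum: M = 1.78×10⁻³
  brass: M = 1.18×10⁻³
Titanium alloy ranks first.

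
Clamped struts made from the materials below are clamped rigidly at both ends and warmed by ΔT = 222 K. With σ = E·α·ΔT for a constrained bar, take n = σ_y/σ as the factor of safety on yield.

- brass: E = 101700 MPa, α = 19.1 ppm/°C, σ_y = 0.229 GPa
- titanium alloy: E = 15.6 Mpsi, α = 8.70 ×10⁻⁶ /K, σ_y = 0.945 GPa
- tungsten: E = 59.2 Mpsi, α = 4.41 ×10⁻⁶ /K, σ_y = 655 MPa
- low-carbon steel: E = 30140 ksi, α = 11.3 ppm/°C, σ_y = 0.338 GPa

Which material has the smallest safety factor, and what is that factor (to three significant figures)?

Converting E to GPa, α to ×10⁻⁶/K, σ_y to MPa, then σ and n for each:
  brass: E = 101.7, α = 19.1, σ_y = 229.0 → σ = 431 MPa, n = 0.531
  titanium alloy: E = 107.6, α = 8.70, σ_y = 945.0 → σ = 208 MPa, n = 4.55
  tungsten: E = 408.2, α = 4.41, σ_y = 655.0 → σ = 400 MPa, n = 1.64
  low-carbon steel: E = 207.8, α = 11.3, σ_y = 338.0 → σ = 521 MPa, n = 0.648
Smallest n: brass with n = 0.531.

brass, n = 0.531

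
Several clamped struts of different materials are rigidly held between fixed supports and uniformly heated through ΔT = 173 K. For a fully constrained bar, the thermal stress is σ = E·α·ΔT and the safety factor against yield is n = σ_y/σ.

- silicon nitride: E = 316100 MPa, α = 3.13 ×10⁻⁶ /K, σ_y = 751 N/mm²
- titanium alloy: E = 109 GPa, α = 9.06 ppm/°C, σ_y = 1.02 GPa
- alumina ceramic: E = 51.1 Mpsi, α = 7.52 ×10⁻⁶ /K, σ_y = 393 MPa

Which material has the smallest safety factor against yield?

alumina ceramic

Per material, after unit conversion:
  silicon nitride: E = 316.1, α = 3.13, σ_y = 751.0 → σ = 171 MPa, n = 4.39
  titanium alloy: E = 109.0, α = 9.06, σ_y = 1020 → σ = 171 MPa, n = 5.97
  alumina ceramic: E = 352.3, α = 7.52, σ_y = 393.0 → σ = 458 MPa, n = 0.857
Alumina ceramic has the lowest safety factor, n = 0.857.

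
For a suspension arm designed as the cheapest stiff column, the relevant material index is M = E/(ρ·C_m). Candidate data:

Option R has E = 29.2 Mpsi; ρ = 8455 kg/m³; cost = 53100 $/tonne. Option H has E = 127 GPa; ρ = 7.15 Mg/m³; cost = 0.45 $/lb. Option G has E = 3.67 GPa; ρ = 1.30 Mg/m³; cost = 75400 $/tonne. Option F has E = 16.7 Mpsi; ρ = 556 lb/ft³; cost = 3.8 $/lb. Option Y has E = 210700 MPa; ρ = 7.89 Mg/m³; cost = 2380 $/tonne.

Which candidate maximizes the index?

option H

Convert each candidate to consistent units, then evaluate M:
  option R: E = 201.3 GPa, ρ = 8455 kg/m³, cost = 53.10 $/kg
  option H: E = 127.0 GPa, ρ = 7150 kg/m³, cost = 0.9921 $/kg
  option G: E = 3.670 GPa, ρ = 1300 kg/m³, cost = 75.40 $/kg
  option F: E = 115.1 GPa, ρ = 8906 kg/m³, cost = 8.377 $/kg
  option Y: E = 210.7 GPa, ρ = 7890 kg/m³, cost = 2.380 $/kg
  option H: M = 17.9 MN·m per $
  option Y: M = 11.2 MN·m per $
  option F: M = 1.54 MN·m per $
  option R: M = 0.448 MN·m per $
  option G: M = 0.0374 MN·m per $
The maximum is for option H.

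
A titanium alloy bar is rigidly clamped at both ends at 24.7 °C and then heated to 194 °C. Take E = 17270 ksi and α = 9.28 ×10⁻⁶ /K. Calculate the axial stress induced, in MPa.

187 MPa

E = 17270 ksi = 119.1 GPa.
ΔT = 169.3 K. Constrained thermal stress σ = E·α·ΔT = 119.1×10³ MPa × 9.28×10⁻⁶ × 169.3 = 187 MPa (compressive).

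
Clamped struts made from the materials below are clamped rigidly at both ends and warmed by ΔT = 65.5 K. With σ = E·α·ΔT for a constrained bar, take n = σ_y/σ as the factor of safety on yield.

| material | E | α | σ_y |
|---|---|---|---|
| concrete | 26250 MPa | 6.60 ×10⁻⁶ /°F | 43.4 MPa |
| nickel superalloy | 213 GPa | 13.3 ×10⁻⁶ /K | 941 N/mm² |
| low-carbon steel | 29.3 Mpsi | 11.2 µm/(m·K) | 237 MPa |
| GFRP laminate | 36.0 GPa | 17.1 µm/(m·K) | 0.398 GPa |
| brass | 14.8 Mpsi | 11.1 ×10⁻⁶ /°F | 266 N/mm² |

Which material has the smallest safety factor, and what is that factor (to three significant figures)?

With everything in SI (GPa, ×10⁻⁶/K, MPa):
  concrete: E = 26.25, α = 11.9, σ_y = 43.40 → σ = 20.4 MPa, n = 2.12
  nickel superalloy: E = 213.0, α = 13.3, σ_y = 941.0 → σ = 186 MPa, n = 5.07
  low-carbon steel: E = 202.0, α = 11.2, σ_y = 237.0 → σ = 148 MPa, n = 1.60
  GFRP laminate: E = 36.00, α = 17.1, σ_y = 398.0 → σ = 40.3 MPa, n = 9.87
  brass: E = 102.0, α = 20.0, σ_y = 266.0 → σ = 134 MPa, n = 1.99
Low-carbon steel has the lowest safety factor, n = 1.60.

low-carbon steel, n = 1.60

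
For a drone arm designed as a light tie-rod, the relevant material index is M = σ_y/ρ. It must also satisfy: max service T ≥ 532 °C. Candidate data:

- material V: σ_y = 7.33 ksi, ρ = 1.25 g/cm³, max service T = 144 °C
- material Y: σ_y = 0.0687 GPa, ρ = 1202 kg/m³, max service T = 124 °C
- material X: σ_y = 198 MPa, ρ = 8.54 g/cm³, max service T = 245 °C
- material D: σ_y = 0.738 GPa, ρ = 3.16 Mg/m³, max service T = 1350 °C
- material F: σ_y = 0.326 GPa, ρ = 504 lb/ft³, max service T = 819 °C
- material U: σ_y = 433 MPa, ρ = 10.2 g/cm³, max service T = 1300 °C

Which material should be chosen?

material D

Screen on constraints: max service T ≥ 532 °C. Survivors: material D, material F, material U.
In SI units:
  material D: σ_y = 738.0 MPa, ρ = 3160 kg/m³
  material F: σ_y = 326.0 MPa, ρ = 8073 kg/m³
  material U: σ_y = 433.0 MPa, ρ = 10200 kg/m³
  material D: M = 234 kN·m/kg
  material U: M = 42.5 kN·m/kg
  material F: M = 40.4 kN·m/kg
Material D ranks first.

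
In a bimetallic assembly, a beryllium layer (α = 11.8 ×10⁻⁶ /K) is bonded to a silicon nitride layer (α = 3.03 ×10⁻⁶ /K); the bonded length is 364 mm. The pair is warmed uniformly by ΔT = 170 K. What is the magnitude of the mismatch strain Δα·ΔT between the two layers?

1.49×10⁻³

Δα = |11.8 − 3.03|×10⁻⁶/K = 8.77×10⁻⁶/K.
Mismatch strain = Δα·ΔT = 8.77×10⁻⁶ × 170.0 = 1.49×10⁻³.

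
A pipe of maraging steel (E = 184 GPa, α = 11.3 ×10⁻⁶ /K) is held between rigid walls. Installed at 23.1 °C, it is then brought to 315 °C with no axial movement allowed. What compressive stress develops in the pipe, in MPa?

ΔT = 291.9 K. Constrained thermal stress σ = E·α·ΔT = 184.0×10³ MPa × 11.3×10⁻⁶ × 291.9 = 607 MPa (compressive).

607 MPa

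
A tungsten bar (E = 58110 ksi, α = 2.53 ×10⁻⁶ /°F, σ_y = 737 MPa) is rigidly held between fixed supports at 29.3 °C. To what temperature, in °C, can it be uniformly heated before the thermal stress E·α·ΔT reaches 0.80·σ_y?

352 °C

E = 58110 ksi = 400.7 GPa.
α = 2.53×10⁻⁶/°F × 9/5 = 4.55×10⁻⁶/K.
E·α·ΔT = 589.6 MPa ⇒ ΔT = 589.6 / (400.7×10³ × 4.55×10⁻⁶) = 323.1 K.
T = 29.3 + 323.1 = 352.4 °C.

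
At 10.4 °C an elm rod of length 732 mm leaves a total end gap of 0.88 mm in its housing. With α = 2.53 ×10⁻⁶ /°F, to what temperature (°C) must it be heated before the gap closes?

274 °C

α = 2.53×10⁻⁶/°F × 9/5 = 4.55×10⁻⁶/K.
α·L₀·ΔT = 0.88 mm ⇒ ΔT = 0.88 / (4.55×10⁻⁶ × 732.0) = 264.0 K.
T = 10.4 + 264.0 = 274.4 °C.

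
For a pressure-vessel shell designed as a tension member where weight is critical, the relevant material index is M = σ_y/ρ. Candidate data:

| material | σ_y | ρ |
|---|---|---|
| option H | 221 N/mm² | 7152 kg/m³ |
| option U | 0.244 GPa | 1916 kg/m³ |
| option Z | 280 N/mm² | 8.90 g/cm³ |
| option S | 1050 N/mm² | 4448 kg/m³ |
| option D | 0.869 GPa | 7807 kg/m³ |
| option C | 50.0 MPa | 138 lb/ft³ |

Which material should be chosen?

option S

Normalizing units and computing the index:
  option H: σ_y = 221.0 MPa, ρ = 7152 kg/m³
  option U: σ_y = 244.0 MPa, ρ = 1916 kg/m³
  option Z: σ_y = 280.0 MPa, ρ = 8900 kg/m³
  option S: σ_y = 1050 MPa, ρ = 4448 kg/m³
  option D: σ_y = 869.0 MPa, ρ = 7807 kg/m³
  option C: σ_y = 50.00 MPa, ρ = 2211 kg/m³
  option S: M = 236 kN·m/kg
  option U: M = 127 kN·m/kg
  option D: M = 111 kN·m/kg
  option Z: M = 31.5 kN·m/kg
  option H: M = 30.9 kN·m/kg
  option C: M = 22.6 kN·m/kg
Option S ranks first.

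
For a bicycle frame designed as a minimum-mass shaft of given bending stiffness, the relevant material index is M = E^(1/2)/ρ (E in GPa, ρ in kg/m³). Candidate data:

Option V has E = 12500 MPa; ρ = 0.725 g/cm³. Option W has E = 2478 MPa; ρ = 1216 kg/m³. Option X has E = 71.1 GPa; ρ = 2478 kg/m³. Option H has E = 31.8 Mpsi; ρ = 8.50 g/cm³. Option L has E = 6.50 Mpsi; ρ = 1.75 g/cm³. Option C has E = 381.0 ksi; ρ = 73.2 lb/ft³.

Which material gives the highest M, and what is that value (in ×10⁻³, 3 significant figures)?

Convert each candidate to consistent units, then evaluate M:
  option V: E = 12.50 GPa, ρ = 725.0 kg/m³
  option W: E = 2.478 GPa, ρ = 1216 kg/m³
  option X: E = 71.10 GPa, ρ = 2478 kg/m³
  option H: E = 219.3 GPa, ρ = 8500 kg/m³
  option L: E = 44.82 GPa, ρ = 1750 kg/m³
  option C: E = 2.627 GPa, ρ = 1173 kg/m³
  option V: M = 4.88×10⁻³
  option L: M = 3.83×10⁻³
  option X: M = 3.40×10⁻³
  option H: M = 1.74×10⁻³
  option C: M = 1.38×10⁻³
  option W: M = 1.29×10⁻³
Highest index: option V.

option V, M = 4.88×10⁻³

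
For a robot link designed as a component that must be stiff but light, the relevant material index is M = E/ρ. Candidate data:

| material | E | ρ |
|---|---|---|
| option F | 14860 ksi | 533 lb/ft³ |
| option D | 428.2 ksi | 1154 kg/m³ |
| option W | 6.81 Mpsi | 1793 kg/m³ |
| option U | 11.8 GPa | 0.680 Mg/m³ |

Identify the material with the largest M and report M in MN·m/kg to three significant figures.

option W, M = 26.2 MN·m/kg

After converting to SI:
  option F: E = 102.5 GPa, ρ = 8538 kg/m³
  option D: E = 2.952 GPa, ρ = 1154 kg/m³
  option W: E = 46.95 GPa, ρ = 1793 kg/m³
  option U: E = 11.80 GPa, ρ = 680.0 kg/m³
  option W: M = 26.2 MN·m/kg
  option U: M = 17.4 MN·m/kg
  option F: M = 12.0 MN·m/kg
  option D: M = 2.56 MN·m/kg
The maximum is for option W.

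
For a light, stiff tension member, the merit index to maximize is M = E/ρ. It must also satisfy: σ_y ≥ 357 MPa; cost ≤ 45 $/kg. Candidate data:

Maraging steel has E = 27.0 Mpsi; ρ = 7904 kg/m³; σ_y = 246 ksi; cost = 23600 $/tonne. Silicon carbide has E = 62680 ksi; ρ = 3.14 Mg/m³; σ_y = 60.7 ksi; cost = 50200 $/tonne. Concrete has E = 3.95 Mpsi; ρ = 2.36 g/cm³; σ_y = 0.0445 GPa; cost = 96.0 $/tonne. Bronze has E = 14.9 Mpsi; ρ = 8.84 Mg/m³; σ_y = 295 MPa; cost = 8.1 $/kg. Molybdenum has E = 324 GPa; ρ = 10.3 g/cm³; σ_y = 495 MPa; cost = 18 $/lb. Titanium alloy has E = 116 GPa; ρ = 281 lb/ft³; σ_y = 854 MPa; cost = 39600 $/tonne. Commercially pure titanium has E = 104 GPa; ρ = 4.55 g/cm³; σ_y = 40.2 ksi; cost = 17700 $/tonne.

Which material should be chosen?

Screen on constraints: σ_y ≥ 357 MPa; cost ≤ 45 $/kg. Survivors: maraging steel, molybdenum, titanium alloy.
Putting every candidate on a common basis:
  maraging steel: E = 186.2 GPa, ρ = 7904 kg/m³
  molybdenum: E = 324.0 GPa, ρ = 10300 kg/m³
  titanium alloy: E = 116.0 GPa, ρ = 4501 kg/m³
  molybdenum: M = 31.5 MN·m/kg
  titanium alloy: M = 25.8 MN·m/kg
  maraging steel: M = 23.6 MN·m/kg
Molybdenum has the largest M.

molybdenum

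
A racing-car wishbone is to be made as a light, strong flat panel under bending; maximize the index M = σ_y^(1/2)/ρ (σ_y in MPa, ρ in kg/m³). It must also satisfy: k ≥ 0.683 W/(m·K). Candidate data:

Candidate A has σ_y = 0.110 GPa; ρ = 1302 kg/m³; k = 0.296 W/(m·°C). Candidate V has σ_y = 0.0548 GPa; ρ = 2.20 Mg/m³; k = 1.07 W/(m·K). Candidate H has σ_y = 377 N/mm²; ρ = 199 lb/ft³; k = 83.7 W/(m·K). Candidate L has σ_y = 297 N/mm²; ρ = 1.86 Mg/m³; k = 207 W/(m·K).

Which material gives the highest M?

candidate L

Screen on constraints: k ≥ 0.683 W/(m·K). Survivors: candidate V, candidate H, candidate L.
Convert each candidate to consistent units, then evaluate M:
  candidate V: σ_y = 54.80 MPa, ρ = 2200 kg/m³
  candidate H: σ_y = 377.0 MPa, ρ = 3188 kg/m³
  candidate L: σ_y = 297.0 MPa, ρ = 1860 kg/m³
  candidate L: M = 9.27×10⁻³
  candidate H: M = 6.09×10⁻³
  candidate V: M = 3.36×10⁻³
Highest index: candidate L.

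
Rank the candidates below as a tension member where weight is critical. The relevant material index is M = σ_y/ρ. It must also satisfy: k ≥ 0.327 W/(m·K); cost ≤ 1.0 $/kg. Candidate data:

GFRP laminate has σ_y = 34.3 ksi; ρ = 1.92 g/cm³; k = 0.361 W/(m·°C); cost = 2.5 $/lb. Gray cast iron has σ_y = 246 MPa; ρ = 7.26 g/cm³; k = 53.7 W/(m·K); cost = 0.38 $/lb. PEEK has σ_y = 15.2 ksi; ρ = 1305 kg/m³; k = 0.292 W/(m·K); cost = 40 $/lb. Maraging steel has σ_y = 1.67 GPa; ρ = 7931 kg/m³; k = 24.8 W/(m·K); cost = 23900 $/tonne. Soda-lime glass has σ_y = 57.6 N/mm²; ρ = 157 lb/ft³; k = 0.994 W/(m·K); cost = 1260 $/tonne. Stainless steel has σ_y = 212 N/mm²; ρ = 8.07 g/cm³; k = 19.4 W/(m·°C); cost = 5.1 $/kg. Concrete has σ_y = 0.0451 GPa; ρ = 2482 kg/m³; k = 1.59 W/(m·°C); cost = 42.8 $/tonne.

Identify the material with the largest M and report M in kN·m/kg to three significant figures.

gray cast iron, M = 33.9 kN·m/kg

Screen on constraints: k ≥ 0.327 W/(m·K); cost ≤ 1.0 $/kg. Survivors: gray cast iron, concrete.
After converting to SI:
  gray cast iron: σ_y = 246.0 MPa, ρ = 7260 kg/m³
  concrete: σ_y = 45.10 MPa, ρ = 2482 kg/m³
  gray cast iron: M = 33.9 kN·m/kg
  concrete: M = 18.2 kN·m/kg
Highest index: gray cast iron.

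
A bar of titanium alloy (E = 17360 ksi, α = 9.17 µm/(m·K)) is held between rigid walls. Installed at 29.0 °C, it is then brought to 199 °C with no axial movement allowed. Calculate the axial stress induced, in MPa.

E = 17360 ksi = 119.7 GPa.
ΔT = 170.0 K. Constrained thermal stress σ = E·α·ΔT = 119.7×10³ MPa × 9.17×10⁻⁶ × 170.0 = 187 MPa (compressive).

187 MPa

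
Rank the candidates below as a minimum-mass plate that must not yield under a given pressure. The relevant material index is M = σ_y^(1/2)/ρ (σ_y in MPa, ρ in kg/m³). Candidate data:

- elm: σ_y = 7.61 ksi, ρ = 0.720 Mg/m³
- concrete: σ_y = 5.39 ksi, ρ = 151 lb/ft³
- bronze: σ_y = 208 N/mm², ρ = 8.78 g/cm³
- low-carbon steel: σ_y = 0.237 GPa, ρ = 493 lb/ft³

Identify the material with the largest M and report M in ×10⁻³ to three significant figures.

Normalizing units and computing the index:
  elm: σ_y = 52.47 MPa, ρ = 720.0 kg/m³
  concrete: σ_y = 37.16 MPa, ρ = 2419 kg/m³
  bronze: σ_y = 208.0 MPa, ρ = 8780 kg/m³
  low-carbon steel: σ_y = 237.0 MPa, ρ = 7897 kg/m³
  elm: M = 10.1×10⁻³
  concrete: M = 2.52×10⁻³
  low-carbon steel: M = 1.95×10⁻³
  bronze: M = 1.64×10⁻³
Elm has the largest M.

elm, M = 10.1×10⁻³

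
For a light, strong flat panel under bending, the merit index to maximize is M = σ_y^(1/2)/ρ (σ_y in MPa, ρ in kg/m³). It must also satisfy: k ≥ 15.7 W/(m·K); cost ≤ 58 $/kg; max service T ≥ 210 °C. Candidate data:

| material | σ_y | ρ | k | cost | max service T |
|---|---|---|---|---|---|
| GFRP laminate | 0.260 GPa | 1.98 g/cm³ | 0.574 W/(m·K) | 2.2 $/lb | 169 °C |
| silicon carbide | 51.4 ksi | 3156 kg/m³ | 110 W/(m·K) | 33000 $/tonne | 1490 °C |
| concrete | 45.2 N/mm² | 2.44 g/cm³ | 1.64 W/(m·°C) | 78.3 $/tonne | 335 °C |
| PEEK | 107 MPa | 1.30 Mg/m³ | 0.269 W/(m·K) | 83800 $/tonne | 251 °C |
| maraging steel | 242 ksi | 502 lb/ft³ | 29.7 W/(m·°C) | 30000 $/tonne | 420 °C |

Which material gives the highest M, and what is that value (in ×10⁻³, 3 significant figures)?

silicon carbide, M = 5.96×10⁻³

Screen on constraints: k ≥ 15.7 W/(m·K); cost ≤ 58 $/kg; max service T ≥ 210 °C. Survivors: silicon carbide, maraging steel.
In SI units:
  silicon carbide: σ_y = 354.4 MPa, ρ = 3156 kg/m³
  maraging steel: σ_y = 1669 MPa, ρ = 8041 kg/m³
  silicon carbide: M = 5.96×10⁻³
  maraging steel: M = 5.08×10⁻³
Silicon carbide ranks first.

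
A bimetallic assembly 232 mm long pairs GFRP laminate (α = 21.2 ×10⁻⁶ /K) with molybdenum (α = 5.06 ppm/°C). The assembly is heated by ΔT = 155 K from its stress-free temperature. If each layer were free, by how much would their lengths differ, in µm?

Δα = |21.2 − 5.06|×10⁻⁶/K = 16.1×10⁻⁶/K.
ΔL_mismatch = Δα·L·ΔT = 16.1×10⁻⁶ × 232.0 mm × 155.0 K = 580 µm.

580 µm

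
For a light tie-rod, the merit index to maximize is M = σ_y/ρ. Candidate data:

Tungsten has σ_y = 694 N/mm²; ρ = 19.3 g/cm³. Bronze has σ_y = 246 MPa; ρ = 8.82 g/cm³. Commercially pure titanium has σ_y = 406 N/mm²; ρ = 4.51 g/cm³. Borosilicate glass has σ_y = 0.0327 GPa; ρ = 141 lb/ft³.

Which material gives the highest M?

commercially pure titanium

Putting every candidate on a common basis:
  tungsten: σ_y = 694.0 MPa, ρ = 19300 kg/m³
  bronze: σ_y = 246.0 MPa, ρ = 8820 kg/m³
  commercially pure titanium: σ_y = 406.0 MPa, ρ = 4510 kg/m³
  borosilicate glass: σ_y = 32.70 MPa, ρ = 2259 kg/m³
  commercially pure titanium: M = 90.0 kN·m/kg
  tungsten: M = 36.0 kN·m/kg
  bronze: M = 27.9 kN·m/kg
  borosilicate glass: M = 14.5 kN·m/kg
Highest index: commercially pure titanium.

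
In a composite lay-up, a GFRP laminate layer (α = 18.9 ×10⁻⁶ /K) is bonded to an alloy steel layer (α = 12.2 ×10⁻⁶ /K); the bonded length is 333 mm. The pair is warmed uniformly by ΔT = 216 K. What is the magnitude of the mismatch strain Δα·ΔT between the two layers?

1.45×10⁻³

Δα = |18.9 − 12.2|×10⁻⁶/K = 6.70×10⁻⁶/K.
Mismatch strain = Δα·ΔT = 6.70×10⁻⁶ × 216.0 = 1.45×10⁻³.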